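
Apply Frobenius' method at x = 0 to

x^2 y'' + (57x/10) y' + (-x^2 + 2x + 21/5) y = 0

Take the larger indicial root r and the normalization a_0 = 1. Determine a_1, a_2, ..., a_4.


Write in Frobenius form y'' + (p(x)/x) y' + (q(x)/x^2) y = 0:
  p(x) = 57/10,  q(x) = -x^2 + 2x + 21/5.
Indicial equation: r(r-1) + (57/10) r + (21/5) = 0 -> roots r_1 = -6/5, r_2 = -7/2.
Take r = r_1 = -6/5. Let y(x) = x^r sum_{n>=0} a_n x^n with a_0 = 1.
Substitute y = x^r sum a_n x^n and match x^{r+n}. The recurrence is
  D(n) a_n + 2 a_{n-1} - 1 a_{n-2} = 0,  where D(n) = (r+n)(r+n-1) + (57/10)(r+n) + (21/5).
  a_n = [-2 a_{n-1} + 1 a_{n-2}] / D(n).
Since the indicial polynomial factors as (r - r_1)(r - r_2), D(n) = (r_1 + n - r_1)(r_1 + n - r_2) = n(n + 23/10).
Evaluating step by step (a_0 = 1):
  n = 1: D(1) = 1(1 + 23/10) = 33/10; numerator = -2(1) = -2; a_1 = (-2)/(33/10) = -20/33
  n = 2: D(2) = 2(2 + 23/10) = 43/5; numerator = -2(-20/33) + 1(1) = 73/33; a_2 = (73/33)/(43/5) = 365/1419
  n = 3: D(3) = 3(3 + 23/10) = 159/10; numerator = -2(365/1419) + 1(-20/33) = -530/473; a_3 = (-530/473)/(159/10) = -100/1419
  n = 4: D(4) = 4(4 + 23/10) = 126/5; numerator = -2(-100/1419) + 1(365/1419) = 565/1419; a_4 = (565/1419)/(126/5) = 2825/178794

r = -6/5; a_0 = 1; a_1 = -20/33; a_2 = 365/1419; a_3 = -100/1419; a_4 = 2825/178794


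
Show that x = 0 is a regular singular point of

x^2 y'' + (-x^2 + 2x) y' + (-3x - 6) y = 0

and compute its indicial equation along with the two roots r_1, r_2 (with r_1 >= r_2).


Divide by x^2 to reach normal form y'' + P_1(x) y' + P_2(x) y = 0 with P_1(x) = -1 + 2/x and P_2(x) = -3/x - 6/x^2.
x = 0 is a singular point because the y'-coefficient -1 + 2/x has a pole at x = 0 and the y-coefficient -3/x - 6/x^2 has a pole at x = 0.
It is a regular singular point because x P_1(x) = p(x) = 2 - x and x^2 P_2(x) = q(x) = -3x - 6 are polynomials, hence analytic at x = 0.
p(0) = 2,  q(0) = -6.
Indicial equation: r(r-1) + p(0) r + q(0) = 0, i.e. r^2 + (p(0) - 1) r + q(0) = 0, i.e. r^2 + 1 r - 6 = 0.
Discriminant: (1)^2 - 4(-6) = 25, so r = (-1 ± 5)/2.
Solving: r_1 = 2, r_2 = -3.

indicial: r^2 + 1 r - 6 = 0; roots r_1 = 2, r_2 = -3


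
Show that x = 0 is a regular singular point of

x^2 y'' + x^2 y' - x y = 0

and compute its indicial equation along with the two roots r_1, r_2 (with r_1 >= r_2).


Divide by x^2 to reach normal form y'' + P_1(x) y' + P_2(x) y = 0 with P_1(x) = 1 and P_2(x) = -1/x.
x = 0 is a singular point because the y-coefficient -1/x has a pole at x = 0.
It is a regular singular point because x P_1(x) = p(x) = x and x^2 P_2(x) = q(x) = -x are polynomials, hence analytic at x = 0.
p(0) = 0,  q(0) = 0.
Indicial equation: r(r-1) + p(0) r + q(0) = 0, i.e. r^2 + (p(0) - 1) r + q(0) = 0, i.e. r^2 - 1 r = 0.
Discriminant: (-1)^2 - 4(0) = 1, so r = (1 ± 1)/2.
Solving: r_1 = 1, r_2 = 0.

indicial: r^2 - 1 r = 0; roots r_1 = 1, r_2 = 0


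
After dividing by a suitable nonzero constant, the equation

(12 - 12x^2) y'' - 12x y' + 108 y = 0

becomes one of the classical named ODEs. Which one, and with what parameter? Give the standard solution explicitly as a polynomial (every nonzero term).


All three coefficients share the factor 12; dividing through by 12 gives  (1 - x^2) y'' - x y' + 9 y = 0.
This matches the Chebyshev equation (1 - x^2) y'' - x y' + n^2 y = 0 (note the -x y' term, not -2x y') with n^2 = 9, so n = 3; the polynomial solution is T_3(x).
With y = sum_k a_k x^k, matching x^k gives (k+2)(k+1) a_{k+2} = (k^2 - n^2) a_k = (k - 3)(k + 3) a_k. The right side vanishes at k = 3, so the series with the parity of 3 terminates at degree 3.
Standard normalization: leading coefficient of T_n is 2^(n-1), so a_3 = 2^2 = 4. Work downward with a_k = (k+1)(k+2) a_{k+2} / ((k - 3)(k + 3)):
  a_1 = (2)(3)(4) / ((1 - 3)(1 + 3)) = 24/(-8) = -3
Hence T_3(x) = 4 x^3 - 3 x.

T_3(x); series = 4 x^3 - 3 x


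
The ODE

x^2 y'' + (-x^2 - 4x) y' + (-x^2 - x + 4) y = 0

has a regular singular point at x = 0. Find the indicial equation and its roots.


Divide by x^2 to reach normal form y'' + P_1(x) y' + P_2(x) y = 0 with P_1(x) = -1 - 4/x and P_2(x) = -1 - 1/x + 4/x^2.
x = 0 is a singular point because the y'-coefficient -1 - 4/x has a pole at x = 0 and the y-coefficient -1 - 1/x + 4/x^2 has a pole at x = 0.
It is a regular singular point because x P_1(x) = p(x) = -x - 4 and x^2 P_2(x) = q(x) = -x^2 - x + 4 are polynomials, hence analytic at x = 0.
p(0) = -4,  q(0) = 4.
Indicial equation: r(r-1) + p(0) r + q(0) = 0, i.e. r^2 + (p(0) - 1) r + q(0) = 0, i.e. r^2 - 5 r + 4 = 0.
Discriminant: (-5)^2 - 4(4) = 9, so r = (5 ± 3)/2.
Solving: r_1 = 4, r_2 = 1.

indicial: r^2 - 5 r + 4 = 0; roots r_1 = 4, r_2 = 1


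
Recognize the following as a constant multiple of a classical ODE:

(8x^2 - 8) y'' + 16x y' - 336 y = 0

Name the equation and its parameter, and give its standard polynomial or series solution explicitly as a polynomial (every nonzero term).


All three coefficients share the factor -8; dividing through by -8 gives  (1 - x^2) y'' - 2x y' + 42 y = 0.
This matches the Legendre equation (1 - x^2) y'' - 2x y' + n(n+1) y = 0 (note the -2x y' term) with n(n+1) = 42, so n = 6; the polynomial solution is P_6(x).
With y = sum_k a_k x^k, matching x^k gives (k+2)(k+1) a_{k+2} = [k(k+1) - n(n+1)] a_k = (k - 6)(k + 7) a_k. The right side vanishes at k = 6, so the series with the parity of 6 terminates at degree 6.
Standard normalization (P_n(1) = 1): leading coefficient (2n)!/(2^n (n!)^2) = 479001600/(64*518400) = 231/16, so a_6 = 231/16. Work downward with a_k = (k+1)(k+2) a_{k+2} / ((k - 6)(k + 7)):
  a_4 = (5)(6)(231/16) / ((4 - 6)(4 + 7)) = (3465/8)/(-22) = -315/16
  a_2 = (3)(4)(-315/16) / ((2 - 6)(2 + 7)) = (-945/4)/(-36) = 105/16
  a_0 = (1)(2)(105/16) / ((0 - 6)(0 + 7)) = (105/8)/(-42) = -5/16
Hence P_6(x) = 231 x^6/16 - 315 x^4/16 + 105 x^2/16 - 5/16.

P_6(x); series = 231 x^6/16 - 315 x^4/16 + 105 x^2/16 - 5/16


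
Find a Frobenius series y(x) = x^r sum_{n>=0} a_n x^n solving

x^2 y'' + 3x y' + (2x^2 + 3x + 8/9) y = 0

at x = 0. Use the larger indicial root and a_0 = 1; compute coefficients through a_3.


Write in Frobenius form y'' + (p(x)/x) y' + (q(x)/x^2) y = 0:
  p(x) = 3,  q(x) = 2x^2 + 3x + 8/9.
Indicial equation: r(r-1) + (3) r + (8/9) = 0 -> roots r_1 = -2/3, r_2 = -4/3.
Take r = r_1 = -2/3. Let y(x) = x^r sum_{n>=0} a_n x^n with a_0 = 1.
Substitute y = x^r sum a_n x^n and match x^{r+n}. The recurrence is
  D(n) a_n + 3 a_{n-1} + 2 a_{n-2} = 0,  where D(n) = (r+n)(r+n-1) + (3)(r+n) + (8/9).
  a_n = [-3 a_{n-1} - 2 a_{n-2}] / D(n).
Since the indicial polynomial factors as (r - r_1)(r - r_2), D(n) = (r_1 + n - r_1)(r_1 + n - r_2) = n(n + 2/3).
Evaluating step by step (a_0 = 1):
  n = 1: D(1) = 1(1 + 2/3) = 5/3; numerator = -3(1) = -3; a_1 = (-3)/(5/3) = -9/5
  n = 2: D(2) = 2(2 + 2/3) = 16/3; numerator = -3(-9/5) - 2(1) = 17/5; a_2 = (17/5)/(16/3) = 51/80
  n = 3: D(3) = 3(3 + 2/3) = 11; numerator = -3(51/80) - 2(-9/5) = 27/16; a_3 = (27/16)/(11) = 27/176

r = -2/3; a_0 = 1; a_1 = -9/5; a_2 = 51/80; a_3 = 27/176


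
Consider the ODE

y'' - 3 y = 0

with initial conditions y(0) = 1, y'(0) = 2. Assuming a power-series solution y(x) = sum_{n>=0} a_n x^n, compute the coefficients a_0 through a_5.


Ansatz: y(x) = sum_{n>=0} a_n x^n, so y'(x) = sum_{n>=1} n a_n x^(n-1) and y''(x) = sum_{n>=2} n(n-1) a_n x^(n-2).
Substitute into P(x) y'' + Q(x) y' + R(x) y = 0 with P(x) = 1, Q(x) = 0, R(x) = -3, and match powers of x.
Initial conditions: a_0 = 1, a_1 = 2.
Setting the coefficient of each power of x to zero and solving order by order (substituting the coefficients already found):
  x^0: 2 a_2 - 3 a_0 = 0  ->  2 a_2 = 3 a_0 = 3  ->  a_2 = 3/2
  x^1: 6 a_3 - 3 a_1 = 0  ->  6 a_3 = 3 a_1 = 6  ->  a_3 = 1
  x^2: 12 a_4 - 3 a_2 = 0  ->  12 a_4 = 3 a_2 = 9/2  ->  a_4 = 3/8
  x^3: 20 a_5 - 3 a_3 = 0  ->  20 a_5 = 3 a_3 = 3  ->  a_5 = 3/20
Truncated series: y(x) = 1 + 2 x + (3/2) x^2 + x^3 + (3/8) x^4 + (3/20) x^5 + O(x^6).

a_0 = 1; a_1 = 2; a_2 = 3/2; a_3 = 1; a_4 = 3/8; a_5 = 3/20


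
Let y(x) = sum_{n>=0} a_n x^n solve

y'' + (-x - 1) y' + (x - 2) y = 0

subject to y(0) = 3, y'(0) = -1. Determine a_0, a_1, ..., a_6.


Ansatz: y(x) = sum_{n>=0} a_n x^n, so y'(x) = sum_{n>=1} n a_n x^(n-1) and y''(x) = sum_{n>=2} n(n-1) a_n x^(n-2).
Substitute into P(x) y'' + Q(x) y' + R(x) y = 0 with P(x) = 1, Q(x) = -x - 1, R(x) = x - 2, and match powers of x.
Initial conditions: a_0 = 3, a_1 = -1.
Setting the coefficient of each power of x to zero and solving order by order (substituting the coefficients already found):
  x^0: 2 a_2 - a_1 - 2 a_0 = 0  ->  2 a_2 = a_1 + 2 a_0 = 5  ->  a_2 = 5/2
  x^1: 6 a_3 - 2 a_2 - 3 a_1 + a_0 = 0  ->  6 a_3 = 2 a_2 + 3 a_1 - a_0 = -1  ->  a_3 = -1/6
  x^2: 12 a_4 - 3 a_3 - 4 a_2 + a_1 = 0  ->  12 a_4 = 3 a_3 + 4 a_2 - a_1 = 21/2  ->  a_4 = 7/8
  x^3: 20 a_5 - 4 a_4 - 5 a_3 + a_2 = 0  ->  20 a_5 = 4 a_4 + 5 a_3 - a_2 = 1/6  ->  a_5 = 1/120
  x^4: 30 a_6 - 5 a_5 - 6 a_4 + a_3 = 0  ->  30 a_6 = 5 a_5 + 6 a_4 - a_3 = 131/24  ->  a_6 = 131/720
Truncated series: y(x) = 3 - x + (5/2) x^2 - (1/6) x^3 + (7/8) x^4 + (1/120) x^5 + (131/720) x^6 + O(x^7).

a_0 = 3; a_1 = -1; a_2 = 5/2; a_3 = -1/6; a_4 = 7/8; a_5 = 1/120; a_6 = 131/720


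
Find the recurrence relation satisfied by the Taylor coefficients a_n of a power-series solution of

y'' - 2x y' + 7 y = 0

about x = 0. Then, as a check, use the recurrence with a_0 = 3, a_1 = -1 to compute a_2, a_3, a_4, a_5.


Substitute y = sum_n a_n x^n.
y''(x) has coefficient (n+2)(n+1) a_{n+2} at x^n;
-2 x y'(x) has coefficient -2 n a_n at x^n (shift);
7 y(x) has coefficient 7 a_n at x^n.
Matching x^n: (n+2)(n+1) a_{n+2} + (-2n + 7) a_n = 0.
Thus a_{n+2} = (2n - 7) / ((n+1)(n+2)) * a_n.

Check with a_0 = 3, a_1 = -1 (apply the recurrence for n = 0, 1, 2, 3): a_0 = 3, a_1 = -1, a_2 = -21/2, a_3 = 5/6, a_4 = 21/8, a_5 = -1/24.

a_(n+2) = (2n - 7) / ((n+1)(n+2)) * a_n; check: a_0 = 3, a_1 = -1, a_2 = -21/2, a_3 = 5/6, a_4 = 21/8, a_5 = -1/24


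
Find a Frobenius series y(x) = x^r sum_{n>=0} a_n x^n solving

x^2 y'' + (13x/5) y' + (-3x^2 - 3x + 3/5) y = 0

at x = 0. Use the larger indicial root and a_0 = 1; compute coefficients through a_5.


Write in Frobenius form y'' + (p(x)/x) y' + (q(x)/x^2) y = 0:
  p(x) = 13/5,  q(x) = -3x^2 - 3x + 3/5.
Indicial equation: r(r-1) + (13/5) r + (3/5) = 0 -> roots r_1 = -3/5, r_2 = -1.
Take r = r_1 = -3/5. Let y(x) = x^r sum_{n>=0} a_n x^n with a_0 = 1.
Substitute y = x^r sum a_n x^n and match x^{r+n}. The recurrence is
  D(n) a_n - 3 a_{n-1} - 3 a_{n-2} = 0,  where D(n) = (r+n)(r+n-1) + (13/5)(r+n) + (3/5).
  a_n = [3 a_{n-1} + 3 a_{n-2}] / D(n).
Since the indicial polynomial factors as (r - r_1)(r - r_2), D(n) = (r_1 + n - r_1)(r_1 + n - r_2) = n(n + 2/5).
Evaluating step by step (a_0 = 1):
  n = 1: D(1) = 1(1 + 2/5) = 7/5; numerator = 3(1) = 3; a_1 = (3)/(7/5) = 15/7
  n = 2: D(2) = 2(2 + 2/5) = 24/5; numerator = 3(15/7) + 3(1) = 66/7; a_2 = (66/7)/(24/5) = 55/28
  n = 3: D(3) = 3(3 + 2/5) = 51/5; numerator = 3(55/28) + 3(15/7) = 345/28; a_3 = (345/28)/(51/5) = 575/476
  n = 4: D(4) = 4(4 + 2/5) = 88/5; numerator = 3(575/476) + 3(55/28) = 2265/238; a_4 = (2265/238)/(88/5) = 11325/20944
  n = 5: D(5) = 5(5 + 2/5) = 27; numerator = 3(11325/20944) + 3(575/476) = 109875/20944; a_5 = (109875/20944)/(27) = 36625/188496

r = -3/5; a_0 = 1; a_1 = 15/7; a_2 = 55/28; a_3 = 575/476; a_4 = 11325/20944; a_5 = 36625/188496


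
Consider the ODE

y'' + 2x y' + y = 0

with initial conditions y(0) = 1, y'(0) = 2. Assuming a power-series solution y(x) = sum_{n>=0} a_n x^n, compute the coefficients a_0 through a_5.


Ansatz: y(x) = sum_{n>=0} a_n x^n, so y'(x) = sum_{n>=1} n a_n x^(n-1) and y''(x) = sum_{n>=2} n(n-1) a_n x^(n-2).
Substitute into P(x) y'' + Q(x) y' + R(x) y = 0 with P(x) = 1, Q(x) = 2x, R(x) = 1, and match powers of x.
Initial conditions: a_0 = 1, a_1 = 2.
Setting the coefficient of each power of x to zero and solving order by order (substituting the coefficients already found):
  x^0: 2 a_2 + a_0 = 0  ->  2 a_2 = -a_0 = -1  ->  a_2 = -1/2
  x^1: 6 a_3 + 3 a_1 = 0  ->  6 a_3 = -3 a_1 = -6  ->  a_3 = -1
  x^2: 12 a_4 + 5 a_2 = 0  ->  12 a_4 = -5 a_2 = 5/2  ->  a_4 = 5/24
  x^3: 20 a_5 + 7 a_3 = 0  ->  20 a_5 = -7 a_3 = 7  ->  a_5 = 7/20
Truncated series: y(x) = 1 + 2 x - (1/2) x^2 - x^3 + (5/24) x^4 + (7/20) x^5 + O(x^6).

a_0 = 1; a_1 = 2; a_2 = -1/2; a_3 = -1; a_4 = 5/24; a_5 = 7/20


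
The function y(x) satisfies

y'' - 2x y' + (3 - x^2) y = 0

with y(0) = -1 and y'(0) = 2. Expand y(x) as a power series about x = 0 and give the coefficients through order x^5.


Ansatz: y(x) = sum_{n>=0} a_n x^n, so y'(x) = sum_{n>=1} n a_n x^(n-1) and y''(x) = sum_{n>=2} n(n-1) a_n x^(n-2).
Substitute into P(x) y'' + Q(x) y' + R(x) y = 0 with P(x) = 1, Q(x) = -2x, R(x) = 3 - x^2, and match powers of x.
Initial conditions: a_0 = -1, a_1 = 2.
Setting the coefficient of each power of x to zero and solving order by order (substituting the coefficients already found):
  x^0: 2 a_2 + 3 a_0 = 0  ->  2 a_2 = -3 a_0 = 3  ->  a_2 = 3/2
  x^1: 6 a_3 + a_1 = 0  ->  6 a_3 = -a_1 = -2  ->  a_3 = -1/3
  x^2: 12 a_4 - a_2 - a_0 = 0  ->  12 a_4 = a_2 + a_0 = 1/2  ->  a_4 = 1/24
  x^3: 20 a_5 - 3 a_3 - a_1 = 0  ->  20 a_5 = 3 a_3 + a_1 = 1  ->  a_5 = 1/20
Truncated series: y(x) = -1 + 2 x + (3/2) x^2 - (1/3) x^3 + (1/24) x^4 + (1/20) x^5 + O(x^6).

a_0 = -1; a_1 = 2; a_2 = 3/2; a_3 = -1/3; a_4 = 1/24; a_5 = 1/20


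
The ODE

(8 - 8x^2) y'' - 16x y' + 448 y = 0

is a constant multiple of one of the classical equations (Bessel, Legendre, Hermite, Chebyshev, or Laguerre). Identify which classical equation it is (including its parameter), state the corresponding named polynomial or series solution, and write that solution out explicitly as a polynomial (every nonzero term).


All three coefficients share the factor 8; dividing through by 8 gives  (1 - x^2) y'' - 2x y' + 56 y = 0.
This matches the Legendre equation (1 - x^2) y'' - 2x y' + n(n+1) y = 0 (note the -2x y' term) with n(n+1) = 56, so n = 7; the polynomial solution is P_7(x).
With y = sum_k a_k x^k, matching x^k gives (k+2)(k+1) a_{k+2} = [k(k+1) - n(n+1)] a_k = (k - 7)(k + 8) a_k. The right side vanishes at k = 7, so the series with the parity of 7 terminates at degree 7.
Standard normalization (P_n(1) = 1): leading coefficient (2n)!/(2^n (n!)^2) = 87178291200/(128*25401600) = 429/16, so a_7 = 429/16. Work downward with a_k = (k+1)(k+2) a_{k+2} / ((k - 7)(k + 8)):
  a_5 = (6)(7)(429/16) / ((5 - 7)(5 + 8)) = (9009/8)/(-26) = -693/16
  a_3 = (4)(5)(-693/16) / ((3 - 7)(3 + 8)) = (-3465/4)/(-44) = 315/16
  a_1 = (2)(3)(315/16) / ((1 - 7)(1 + 8)) = (945/8)/(-54) = -35/16
Hence P_7(x) = 429 x^7/16 - 693 x^5/16 + 315 x^3/16 - 35 x/16.

P_7(x); series = 429 x^7/16 - 693 x^5/16 + 315 x^3/16 - 35 x/16


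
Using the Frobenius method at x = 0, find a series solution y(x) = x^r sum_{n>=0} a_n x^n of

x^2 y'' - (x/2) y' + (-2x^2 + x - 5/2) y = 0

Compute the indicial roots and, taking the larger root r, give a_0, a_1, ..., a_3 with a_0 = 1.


Write in Frobenius form y'' + (p(x)/x) y' + (q(x)/x^2) y = 0:
  p(x) = -1/2,  q(x) = -2x^2 + x - 5/2.
Indicial equation: r(r-1) + (-1/2) r + (-5/2) = 0 -> roots r_1 = 5/2, r_2 = -1.
Take r = r_1 = 5/2. Let y(x) = x^r sum_{n>=0} a_n x^n with a_0 = 1.
Substitute y = x^r sum a_n x^n and match x^{r+n}. The recurrence is
  D(n) a_n + 1 a_{n-1} - 2 a_{n-2} = 0,  where D(n) = (r+n)(r+n-1) + (-1/2)(r+n) + (-5/2).
  a_n = [-1 a_{n-1} + 2 a_{n-2}] / D(n).
Since the indicial polynomial factors as (r - r_1)(r - r_2), D(n) = (r_1 + n - r_1)(r_1 + n - r_2) = n(n + 7/2).
Evaluating step by step (a_0 = 1):
  n = 1: D(1) = 1(1 + 7/2) = 9/2; numerator = -1(1) = -1; a_1 = (-1)/(9/2) = -2/9
  n = 2: D(2) = 2(2 + 7/2) = 11; numerator = -1(-2/9) + 2(1) = 20/9; a_2 = (20/9)/(11) = 20/99
  n = 3: D(3) = 3(3 + 7/2) = 39/2; numerator = -1(20/99) + 2(-2/9) = -64/99; a_3 = (-64/99)/(39/2) = -128/3861

r = 5/2; a_0 = 1; a_1 = -2/9; a_2 = 20/99; a_3 = -128/3861


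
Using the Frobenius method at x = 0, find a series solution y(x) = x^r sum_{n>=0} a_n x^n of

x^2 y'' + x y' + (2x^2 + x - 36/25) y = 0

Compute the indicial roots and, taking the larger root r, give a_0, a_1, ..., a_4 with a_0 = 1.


Write in Frobenius form y'' + (p(x)/x) y' + (q(x)/x^2) y = 0:
  p(x) = 1,  q(x) = 2x^2 + x - 36/25.
Indicial equation: r(r-1) + (1) r + (-36/25) = 0 -> roots r_1 = 6/5, r_2 = -6/5.
Take r = r_1 = 6/5. Let y(x) = x^r sum_{n>=0} a_n x^n with a_0 = 1.
Substitute y = x^r sum a_n x^n and match x^{r+n}. The recurrence is
  D(n) a_n + 1 a_{n-1} + 2 a_{n-2} = 0,  where D(n) = (r+n)(r+n-1) + (1)(r+n) + (-36/25).
  a_n = [-1 a_{n-1} - 2 a_{n-2}] / D(n).
Since the indicial polynomial factors as (r - r_1)(r - r_2), D(n) = (r_1 + n - r_1)(r_1 + n - r_2) = n(n + 12/5).
Evaluating step by step (a_0 = 1):
  n = 1: D(1) = 1(1 + 12/5) = 17/5; numerator = -1(1) = -1; a_1 = (-1)/(17/5) = -5/17
  n = 2: D(2) = 2(2 + 12/5) = 44/5; numerator = -1(-5/17) - 2(1) = -29/17; a_2 = (-29/17)/(44/5) = -145/748
  n = 3: D(3) = 3(3 + 12/5) = 81/5; numerator = -1(-145/748) - 2(-5/17) = 585/748; a_3 = (585/748)/(81/5) = 325/6732
  n = 4: D(4) = 4(4 + 12/5) = 128/5; numerator = -1(325/6732) - 2(-145/748) = 2285/6732; a_4 = (2285/6732)/(128/5) = 11425/861696

r = 6/5; a_0 = 1; a_1 = -5/17; a_2 = -145/748; a_3 = 325/6732; a_4 = 11425/861696


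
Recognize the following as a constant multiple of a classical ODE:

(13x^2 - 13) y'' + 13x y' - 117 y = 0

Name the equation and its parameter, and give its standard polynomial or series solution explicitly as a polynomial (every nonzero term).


All three coefficients share the factor -13; dividing through by -13 gives  (1 - x^2) y'' - x y' + 9 y = 0.
This matches the Chebyshev equation (1 - x^2) y'' - x y' + n^2 y = 0 (note the -x y' term, not -2x y') with n^2 = 9, so n = 3; the polynomial solution is T_3(x).
With y = sum_k a_k x^k, matching x^k gives (k+2)(k+1) a_{k+2} = (k^2 - n^2) a_k = (k - 3)(k + 3) a_k. The right side vanishes at k = 3, so the series with the parity of 3 terminates at degree 3.
Standard normalization: leading coefficient of T_n is 2^(n-1), so a_3 = 2^2 = 4. Work downward with a_k = (k+1)(k+2) a_{k+2} / ((k - 3)(k + 3)):
  a_1 = (2)(3)(4) / ((1 - 3)(1 + 3)) = 24/(-8) = -3
Hence T_3(x) = 4 x^3 - 3 x.

T_3(x); series = 4 x^3 - 3 x


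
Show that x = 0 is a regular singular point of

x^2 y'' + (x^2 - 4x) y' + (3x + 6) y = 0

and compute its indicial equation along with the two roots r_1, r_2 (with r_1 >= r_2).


Divide by x^2 to reach normal form y'' + P_1(x) y' + P_2(x) y = 0 with P_1(x) = 1 - 4/x and P_2(x) = 3/x + 6/x^2.
x = 0 is a singular point because the y'-coefficient 1 - 4/x has a pole at x = 0 and the y-coefficient 3/x + 6/x^2 has a pole at x = 0.
It is a regular singular point because x P_1(x) = p(x) = x - 4 and x^2 P_2(x) = q(x) = 3x + 6 are polynomials, hence analytic at x = 0.
p(0) = -4,  q(0) = 6.
Indicial equation: r(r-1) + p(0) r + q(0) = 0, i.e. r^2 + (p(0) - 1) r + q(0) = 0, i.e. r^2 - 5 r + 6 = 0.
Discriminant: (-5)^2 - 4(6) = 1, so r = (5 ± 1)/2.
Solving: r_1 = 3, r_2 = 2.

indicial: r^2 - 5 r + 6 = 0; roots r_1 = 3, r_2 = 2


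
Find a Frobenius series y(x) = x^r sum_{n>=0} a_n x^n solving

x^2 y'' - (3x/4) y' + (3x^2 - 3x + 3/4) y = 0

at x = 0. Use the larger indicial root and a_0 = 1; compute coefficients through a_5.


Write in Frobenius form y'' + (p(x)/x) y' + (q(x)/x^2) y = 0:
  p(x) = -3/4,  q(x) = 3x^2 - 3x + 3/4.
Indicial equation: r(r-1) + (-3/4) r + (3/4) = 0 -> roots r_1 = 1, r_2 = 3/4.
Take r = r_1 = 1. Let y(x) = x^r sum_{n>=0} a_n x^n with a_0 = 1.
Substitute y = x^r sum a_n x^n and match x^{r+n}. The recurrence is
  D(n) a_n - 3 a_{n-1} + 3 a_{n-2} = 0,  where D(n) = (r+n)(r+n-1) + (-3/4)(r+n) + (3/4).
  a_n = [3 a_{n-1} - 3 a_{n-2}] / D(n).
Since the indicial polynomial factors as (r - r_1)(r - r_2), D(n) = (r_1 + n - r_1)(r_1 + n - r_2) = n(n + 1/4).
Evaluating step by step (a_0 = 1):
  n = 1: D(1) = 1(1 + 1/4) = 5/4; numerator = 3(1) = 3; a_1 = (3)/(5/4) = 12/5
  n = 2: D(2) = 2(2 + 1/4) = 9/2; numerator = 3(12/5) - 3(1) = 21/5; a_2 = (21/5)/(9/2) = 14/15
  n = 3: D(3) = 3(3 + 1/4) = 39/4; numerator = 3(14/15) - 3(12/5) = -22/5; a_3 = (-22/5)/(39/4) = -88/195
  n = 4: D(4) = 4(4 + 1/4) = 17; numerator = 3(-88/195) - 3(14/15) = -54/13; a_4 = (-54/13)/(17) = -54/221
  n = 5: D(5) = 5(5 + 1/4) = 105/4; numerator = 3(-54/221) - 3(-88/195) = 686/1105; a_5 = (686/1105)/(105/4) = 392/16575

r = 1; a_0 = 1; a_1 = 12/5; a_2 = 14/15; a_3 = -88/195; a_4 = -54/221; a_5 = 392/16575


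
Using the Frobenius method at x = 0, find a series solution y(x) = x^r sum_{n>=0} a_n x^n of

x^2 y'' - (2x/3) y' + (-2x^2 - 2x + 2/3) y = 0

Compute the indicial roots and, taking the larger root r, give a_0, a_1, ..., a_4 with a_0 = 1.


Write in Frobenius form y'' + (p(x)/x) y' + (q(x)/x^2) y = 0:
  p(x) = -2/3,  q(x) = -2x^2 - 2x + 2/3.
Indicial equation: r(r-1) + (-2/3) r + (2/3) = 0 -> roots r_1 = 1, r_2 = 2/3.
Take r = r_1 = 1. Let y(x) = x^r sum_{n>=0} a_n x^n with a_0 = 1.
Substitute y = x^r sum a_n x^n and match x^{r+n}. The recurrence is
  D(n) a_n - 2 a_{n-1} - 2 a_{n-2} = 0,  where D(n) = (r+n)(r+n-1) + (-2/3)(r+n) + (2/3).
  a_n = [2 a_{n-1} + 2 a_{n-2}] / D(n).
Since the indicial polynomial factors as (r - r_1)(r - r_2), D(n) = (r_1 + n - r_1)(r_1 + n - r_2) = n(n + 1/3).
Evaluating step by step (a_0 = 1):
  n = 1: D(1) = 1(1 + 1/3) = 4/3; numerator = 2(1) = 2; a_1 = (2)/(4/3) = 3/2
  n = 2: D(2) = 2(2 + 1/3) = 14/3; numerator = 2(3/2) + 2(1) = 5; a_2 = (5)/(14/3) = 15/14
  n = 3: D(3) = 3(3 + 1/3) = 10; numerator = 2(15/14) + 2(3/2) = 36/7; a_3 = (36/7)/(10) = 18/35
  n = 4: D(4) = 4(4 + 1/3) = 52/3; numerator = 2(18/35) + 2(15/14) = 111/35; a_4 = (111/35)/(52/3) = 333/1820

r = 1; a_0 = 1; a_1 = 3/2; a_2 = 15/14; a_3 = 18/35; a_4 = 333/1820


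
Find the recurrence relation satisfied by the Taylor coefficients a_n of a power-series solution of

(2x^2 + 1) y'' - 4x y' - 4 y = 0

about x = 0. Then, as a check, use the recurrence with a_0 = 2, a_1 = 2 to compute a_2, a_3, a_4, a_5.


Substitute y = sum_n a_n x^n.
(1 + 2 x^2) y'' contributes (n+2)(n+1) a_{n+2} + 2 n(n-1) a_n at x^n.
-4 x y'(x) contributes -4 n a_n at x^n.
-4 y(x) contributes -4 a_n at x^n.
Matching x^n: (n+2)(n+1) a_{n+2} + (2 n(n-1) - 4 n - 4) a_n = 0.
Thus a_{n+2} = (-2 n(n-1) + 4 n + 4) / ((n+1)(n+2)) * a_n.

Check with a_0 = 2, a_1 = 2 (apply the recurrence for n = 0, 1, 2, 3): a_0 = 2, a_1 = 2, a_2 = 4, a_3 = 8/3, a_4 = 8/3, a_5 = 8/15.

a_(n+2) = (-2 n(n-1) + 4 n + 4) / ((n+1)(n+2)) * a_n; check: a_0 = 2, a_1 = 2, a_2 = 4, a_3 = 8/3, a_4 = 8/3, a_5 = 8/15


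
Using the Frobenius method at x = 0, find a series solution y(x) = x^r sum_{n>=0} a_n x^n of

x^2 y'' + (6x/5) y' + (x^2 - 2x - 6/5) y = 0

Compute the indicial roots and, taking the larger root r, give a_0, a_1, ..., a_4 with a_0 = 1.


Write in Frobenius form y'' + (p(x)/x) y' + (q(x)/x^2) y = 0:
  p(x) = 6/5,  q(x) = x^2 - 2x - 6/5.
Indicial equation: r(r-1) + (6/5) r + (-6/5) = 0 -> roots r_1 = 1, r_2 = -6/5.
Take r = r_1 = 1. Let y(x) = x^r sum_{n>=0} a_n x^n with a_0 = 1.
Substitute y = x^r sum a_n x^n and match x^{r+n}. The recurrence is
  D(n) a_n - 2 a_{n-1} + 1 a_{n-2} = 0,  where D(n) = (r+n)(r+n-1) + (6/5)(r+n) + (-6/5).
  a_n = [2 a_{n-1} - 1 a_{n-2}] / D(n).
Since the indicial polynomial factors as (r - r_1)(r - r_2), D(n) = (r_1 + n - r_1)(r_1 + n - r_2) = n(n + 11/5).
Evaluating step by step (a_0 = 1):
  n = 1: D(1) = 1(1 + 11/5) = 16/5; numerator = 2(1) = 2; a_1 = (2)/(16/5) = 5/8
  n = 2: D(2) = 2(2 + 11/5) = 42/5; numerator = 2(5/8) - 1(1) = 1/4; a_2 = (1/4)/(42/5) = 5/168
  n = 3: D(3) = 3(3 + 11/5) = 78/5; numerator = 2(5/168) - 1(5/8) = -95/168; a_3 = (-95/168)/(78/5) = -475/13104
  n = 4: D(4) = 4(4 + 11/5) = 124/5; numerator = 2(-475/13104) - 1(5/168) = -335/3276; a_4 = (-335/3276)/(124/5) = -1675/406224

r = 1; a_0 = 1; a_1 = 5/8; a_2 = 5/168; a_3 = -475/13104; a_4 = -1675/406224


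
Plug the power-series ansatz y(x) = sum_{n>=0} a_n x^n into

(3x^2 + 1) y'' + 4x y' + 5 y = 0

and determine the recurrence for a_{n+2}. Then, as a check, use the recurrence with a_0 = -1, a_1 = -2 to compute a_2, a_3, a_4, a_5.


Substitute y = sum_n a_n x^n.
(1 + 3 x^2) y'' contributes (n+2)(n+1) a_{n+2} + 3 n(n-1) a_n at x^n.
4 x y'(x) contributes 4 n a_n at x^n.
5 y(x) contributes 5 a_n at x^n.
Matching x^n: (n+2)(n+1) a_{n+2} + (3 n(n-1) + 4 n + 5) a_n = 0.
Thus a_{n+2} = (-3 n(n-1) - 4 n - 5) / ((n+1)(n+2)) * a_n.

Check with a_0 = -1, a_1 = -2 (apply the recurrence for n = 0, 1, 2, 3): a_0 = -1, a_1 = -2, a_2 = 5/2, a_3 = 3, a_4 = -95/24, a_5 = -21/4.

a_(n+2) = (-3 n(n-1) - 4 n - 5) / ((n+1)(n+2)) * a_n; check: a_0 = -1, a_1 = -2, a_2 = 5/2, a_3 = 3, a_4 = -95/24, a_5 = -21/4


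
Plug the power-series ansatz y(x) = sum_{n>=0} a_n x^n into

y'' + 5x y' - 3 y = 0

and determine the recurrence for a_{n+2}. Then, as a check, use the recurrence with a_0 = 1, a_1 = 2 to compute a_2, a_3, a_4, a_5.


Substitute y = sum_n a_n x^n.
y''(x) has coefficient (n+2)(n+1) a_{n+2} at x^n;
5 x y'(x) has coefficient 5 n a_n at x^n (shift);
-3 y(x) has coefficient -3 a_n at x^n.
Matching x^n: (n+2)(n+1) a_{n+2} + (5n - 3) a_n = 0.
Thus a_{n+2} = (-5n + 3) / ((n+1)(n+2)) * a_n.

Check with a_0 = 1, a_1 = 2 (apply the recurrence for n = 0, 1, 2, 3): a_0 = 1, a_1 = 2, a_2 = 3/2, a_3 = -2/3, a_4 = -7/8, a_5 = 2/5.

a_(n+2) = (-5n + 3) / ((n+1)(n+2)) * a_n; check: a_0 = 1, a_1 = 2, a_2 = 3/2, a_3 = -2/3, a_4 = -7/8, a_5 = 2/5


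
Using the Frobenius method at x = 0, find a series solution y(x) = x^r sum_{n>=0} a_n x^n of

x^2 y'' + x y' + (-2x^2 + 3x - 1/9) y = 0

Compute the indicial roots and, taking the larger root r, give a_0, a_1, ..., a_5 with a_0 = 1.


Write in Frobenius form y'' + (p(x)/x) y' + (q(x)/x^2) y = 0:
  p(x) = 1,  q(x) = -2x^2 + 3x - 1/9.
Indicial equation: r(r-1) + (1) r + (-1/9) = 0 -> roots r_1 = 1/3, r_2 = -1/3.
Take r = r_1 = 1/3. Let y(x) = x^r sum_{n>=0} a_n x^n with a_0 = 1.
Substitute y = x^r sum a_n x^n and match x^{r+n}. The recurrence is
  D(n) a_n + 3 a_{n-1} - 2 a_{n-2} = 0,  where D(n) = (r+n)(r+n-1) + (1)(r+n) + (-1/9).
  a_n = [-3 a_{n-1} + 2 a_{n-2}] / D(n).
Since the indicial polynomial factors as (r - r_1)(r - r_2), D(n) = (r_1 + n - r_1)(r_1 + n - r_2) = n(n + 2/3).
Evaluating step by step (a_0 = 1):
  n = 1: D(1) = 1(1 + 2/3) = 5/3; numerator = -3(1) = -3; a_1 = (-3)/(5/3) = -9/5
  n = 2: D(2) = 2(2 + 2/3) = 16/3; numerator = -3(-9/5) + 2(1) = 37/5; a_2 = (37/5)/(16/3) = 111/80
  n = 3: D(3) = 3(3 + 2/3) = 11; numerator = -3(111/80) + 2(-9/5) = -621/80; a_3 = (-621/80)/(11) = -621/880
  n = 4: D(4) = 4(4 + 2/3) = 56/3; numerator = -3(-621/880) + 2(111/80) = 861/176; a_4 = (861/176)/(56/3) = 369/1408
  n = 5: D(5) = 5(5 + 2/3) = 85/3; numerator = -3(369/1408) + 2(-621/880) = -15471/7040; a_5 = (-15471/7040)/(85/3) = -46413/598400

r = 1/3; a_0 = 1; a_1 = -9/5; a_2 = 111/80; a_3 = -621/880; a_4 = 369/1408; a_5 = -46413/598400


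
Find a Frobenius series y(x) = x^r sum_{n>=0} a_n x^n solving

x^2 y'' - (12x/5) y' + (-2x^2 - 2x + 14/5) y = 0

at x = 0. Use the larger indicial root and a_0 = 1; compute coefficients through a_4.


Write in Frobenius form y'' + (p(x)/x) y' + (q(x)/x^2) y = 0:
  p(x) = -12/5,  q(x) = -2x^2 - 2x + 14/5.
Indicial equation: r(r-1) + (-12/5) r + (14/5) = 0 -> roots r_1 = 2, r_2 = 7/5.
Take r = r_1 = 2. Let y(x) = x^r sum_{n>=0} a_n x^n with a_0 = 1.
Substitute y = x^r sum a_n x^n and match x^{r+n}. The recurrence is
  D(n) a_n - 2 a_{n-1} - 2 a_{n-2} = 0,  where D(n) = (r+n)(r+n-1) + (-12/5)(r+n) + (14/5).
  a_n = [2 a_{n-1} + 2 a_{n-2}] / D(n).
Since the indicial polynomial factors as (r - r_1)(r - r_2), D(n) = (r_1 + n - r_1)(r_1 + n - r_2) = n(n + 3/5).
Evaluating step by step (a_0 = 1):
  n = 1: D(1) = 1(1 + 3/5) = 8/5; numerator = 2(1) = 2; a_1 = (2)/(8/5) = 5/4
  n = 2: D(2) = 2(2 + 3/5) = 26/5; numerator = 2(5/4) + 2(1) = 9/2; a_2 = (9/2)/(26/5) = 45/52
  n = 3: D(3) = 3(3 + 3/5) = 54/5; numerator = 2(45/52) + 2(5/4) = 55/13; a_3 = (55/13)/(54/5) = 275/702
  n = 4: D(4) = 4(4 + 3/5) = 92/5; numerator = 2(275/702) + 2(45/52) = 1765/702; a_4 = (1765/702)/(92/5) = 8825/64584

r = 2; a_0 = 1; a_1 = 5/4; a_2 = 45/52; a_3 = 275/702; a_4 = 8825/64584


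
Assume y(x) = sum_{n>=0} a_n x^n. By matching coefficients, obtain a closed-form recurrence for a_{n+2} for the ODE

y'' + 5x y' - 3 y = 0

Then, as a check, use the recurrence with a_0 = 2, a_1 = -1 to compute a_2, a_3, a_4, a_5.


Substitute y = sum_n a_n x^n.
y''(x) has coefficient (n+2)(n+1) a_{n+2} at x^n;
5 x y'(x) has coefficient 5 n a_n at x^n (shift);
-3 y(x) has coefficient -3 a_n at x^n.
Matching x^n: (n+2)(n+1) a_{n+2} + (5n - 3) a_n = 0.
Thus a_{n+2} = (-5n + 3) / ((n+1)(n+2)) * a_n.

Check with a_0 = 2, a_1 = -1 (apply the recurrence for n = 0, 1, 2, 3): a_0 = 2, a_1 = -1, a_2 = 3, a_3 = 1/3, a_4 = -7/4, a_5 = -1/5.

a_(n+2) = (-5n + 3) / ((n+1)(n+2)) * a_n; check: a_0 = 2, a_1 = -1, a_2 = 3, a_3 = 1/3, a_4 = -7/4, a_5 = -1/5


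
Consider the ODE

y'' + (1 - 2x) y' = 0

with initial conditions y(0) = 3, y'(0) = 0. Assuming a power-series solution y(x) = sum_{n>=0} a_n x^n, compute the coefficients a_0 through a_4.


Ansatz: y(x) = sum_{n>=0} a_n x^n, so y'(x) = sum_{n>=1} n a_n x^(n-1) and y''(x) = sum_{n>=2} n(n-1) a_n x^(n-2).
Substitute into P(x) y'' + Q(x) y' + R(x) y = 0 with P(x) = 1, Q(x) = 1 - 2x, R(x) = 0, and match powers of x.
Initial conditions: a_0 = 3, a_1 = 0.
Setting the coefficient of each power of x to zero and solving order by order (substituting the coefficients already found):
  x^0: 2 a_2 + a_1 = 0  ->  2 a_2 = -a_1 = 0  ->  a_2 = 0
  x^1: 6 a_3 + 2 a_2 - 2 a_1 = 0  ->  6 a_3 = -2 a_2 + 2 a_1 = 0  ->  a_3 = 0
  x^2: 12 a_4 + 3 a_3 - 4 a_2 = 0  ->  12 a_4 = -3 a_3 + 4 a_2 = 0  ->  a_4 = 0
Truncated series: y(x) = 3 + O(x^5).

a_0 = 3; a_1 = 0; a_2 = 0; a_3 = 0; a_4 = 0


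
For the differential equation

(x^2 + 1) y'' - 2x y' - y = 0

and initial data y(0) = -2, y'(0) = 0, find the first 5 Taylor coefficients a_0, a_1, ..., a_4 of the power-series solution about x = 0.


Ansatz: y(x) = sum_{n>=0} a_n x^n, so y'(x) = sum_{n>=1} n a_n x^(n-1) and y''(x) = sum_{n>=2} n(n-1) a_n x^(n-2).
Substitute into P(x) y'' + Q(x) y' + R(x) y = 0 with P(x) = x^2 + 1, Q(x) = -2x, R(x) = -1, and match powers of x.
Initial conditions: a_0 = -2, a_1 = 0.
Setting the coefficient of each power of x to zero and solving order by order (substituting the coefficients already found):
  x^0: 2 a_2 - a_0 = 0  ->  2 a_2 = a_0 = -2  ->  a_2 = -1
  x^1: 6 a_3 - 3 a_1 = 0  ->  6 a_3 = 3 a_1 = 0  ->  a_3 = 0
  x^2: 12 a_4 - 3 a_2 = 0  ->  12 a_4 = 3 a_2 = -3  ->  a_4 = -1/4
Truncated series: y(x) = -2 - x^2 - (1/4) x^4 + O(x^5).

a_0 = -2; a_1 = 0; a_2 = -1; a_3 = 0; a_4 = -1/4


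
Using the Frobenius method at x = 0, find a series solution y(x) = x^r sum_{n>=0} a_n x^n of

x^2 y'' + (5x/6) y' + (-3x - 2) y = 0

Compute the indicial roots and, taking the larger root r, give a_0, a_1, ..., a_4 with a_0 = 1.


Write in Frobenius form y'' + (p(x)/x) y' + (q(x)/x^2) y = 0:
  p(x) = 5/6,  q(x) = -3x - 2.
Indicial equation: r(r-1) + (5/6) r + (-2) = 0 -> roots r_1 = 3/2, r_2 = -4/3.
Take r = r_1 = 3/2. Let y(x) = x^r sum_{n>=0} a_n x^n with a_0 = 1.
Substitute y = x^r sum a_n x^n and match x^{r+n}. The recurrence is
  D(n) a_n - 3 a_{n-1} = 0,  where D(n) = (r+n)(r+n-1) + (5/6)(r+n) + (-2).
  a_n = 3 / D(n) * a_{n-1}.
Since the indicial polynomial factors as (r - r_1)(r - r_2), D(n) = (r_1 + n - r_1)(r_1 + n - r_2) = n(n + 17/6).
Evaluating step by step (a_0 = 1):
  n = 1: D(1) = 1(1 + 17/6) = 23/6; numerator = 3(1) = 3; a_1 = (3)/(23/6) = 18/23
  n = 2: D(2) = 2(2 + 17/6) = 29/3; numerator = 3(18/23) = 54/23; a_2 = (54/23)/(29/3) = 162/667
  n = 3: D(3) = 3(3 + 17/6) = 35/2; numerator = 3(162/667) = 486/667; a_3 = (486/667)/(35/2) = 972/23345
  n = 4: D(4) = 4(4 + 17/6) = 82/3; numerator = 3(972/23345) = 2916/23345; a_4 = (2916/23345)/(82/3) = 4374/957145

r = 3/2; a_0 = 1; a_1 = 18/23; a_2 = 162/667; a_3 = 972/23345; a_4 = 4374/957145


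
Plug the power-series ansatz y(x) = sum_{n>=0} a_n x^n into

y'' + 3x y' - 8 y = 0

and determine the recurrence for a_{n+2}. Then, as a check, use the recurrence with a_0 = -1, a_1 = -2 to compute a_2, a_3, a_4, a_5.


Substitute y = sum_n a_n x^n.
y''(x) has coefficient (n+2)(n+1) a_{n+2} at x^n;
3 x y'(x) has coefficient 3 n a_n at x^n (shift);
-8 y(x) has coefficient -8 a_n at x^n.
Matching x^n: (n+2)(n+1) a_{n+2} + (3n - 8) a_n = 0.
Thus a_{n+2} = (-3n + 8) / ((n+1)(n+2)) * a_n.

Check with a_0 = -1, a_1 = -2 (apply the recurrence for n = 0, 1, 2, 3): a_0 = -1, a_1 = -2, a_2 = -4, a_3 = -5/3, a_4 = -2/3, a_5 = 1/12.

a_(n+2) = (-3n + 8) / ((n+1)(n+2)) * a_n; check: a_0 = -1, a_1 = -2, a_2 = -4, a_3 = -5/3, a_4 = -2/3, a_5 = 1/12


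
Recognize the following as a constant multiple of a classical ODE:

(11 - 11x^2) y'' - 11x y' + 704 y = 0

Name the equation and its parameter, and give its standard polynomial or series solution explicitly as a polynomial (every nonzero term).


All three coefficients share the factor 11; dividing through by 11 gives  (1 - x^2) y'' - x y' + 64 y = 0.
This matches the Chebyshev equation (1 - x^2) y'' - x y' + n^2 y = 0 (note the -x y' term, not -2x y') with n^2 = 64, so n = 8; the polynomial solution is T_8(x).
With y = sum_k a_k x^k, matching x^k gives (k+2)(k+1) a_{k+2} = (k^2 - n^2) a_k = (k - 8)(k + 8) a_k. The right side vanishes at k = 8, so the series with the parity of 8 terminates at degree 8.
Standard normalization: leading coefficient of T_n is 2^(n-1), so a_8 = 2^7 = 128. Work downward with a_k = (k+1)(k+2) a_{k+2} / ((k - 8)(k + 8)):
  a_6 = (7)(8)(128) / ((6 - 8)(6 + 8)) = 7168/(-28) = -256
  a_4 = (5)(6)(-256) / ((4 - 8)(4 + 8)) = -7680/(-48) = 160
  a_2 = (3)(4)(160) / ((2 - 8)(2 + 8)) = 1920/(-60) = -32
  a_0 = (1)(2)(-32) / ((0 - 8)(0 + 8)) = -64/(-64) = 1
Hence T_8(x) = 128 x^8 - 256 x^6 + 160 x^4 - 32 x^2 + 1.

T_8(x); series = 128 x^8 - 256 x^6 + 160 x^4 - 32 x^2 + 1


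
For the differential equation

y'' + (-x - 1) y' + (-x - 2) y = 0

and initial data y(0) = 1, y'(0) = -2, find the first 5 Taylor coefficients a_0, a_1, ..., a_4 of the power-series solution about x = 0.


Ansatz: y(x) = sum_{n>=0} a_n x^n, so y'(x) = sum_{n>=1} n a_n x^(n-1) and y''(x) = sum_{n>=2} n(n-1) a_n x^(n-2).
Substitute into P(x) y'' + Q(x) y' + R(x) y = 0 with P(x) = 1, Q(x) = -x - 1, R(x) = -x - 2, and match powers of x.
Initial conditions: a_0 = 1, a_1 = -2.
Setting the coefficient of each power of x to zero and solving order by order (substituting the coefficients already found):
  x^0: 2 a_2 - a_1 - 2 a_0 = 0  ->  2 a_2 = a_1 + 2 a_0 = 0  ->  a_2 = 0
  x^1: 6 a_3 - 2 a_2 - 3 a_1 - a_0 = 0  ->  6 a_3 = 2 a_2 + 3 a_1 + a_0 = -5  ->  a_3 = -5/6
  x^2: 12 a_4 - 3 a_3 - 4 a_2 - a_1 = 0  ->  12 a_4 = 3 a_3 + 4 a_2 + a_1 = -9/2  ->  a_4 = -3/8
Truncated series: y(x) = 1 - 2 x - (5/6) x^3 - (3/8) x^4 + O(x^5).

a_0 = 1; a_1 = -2; a_2 = 0; a_3 = -5/6; a_4 = -3/8


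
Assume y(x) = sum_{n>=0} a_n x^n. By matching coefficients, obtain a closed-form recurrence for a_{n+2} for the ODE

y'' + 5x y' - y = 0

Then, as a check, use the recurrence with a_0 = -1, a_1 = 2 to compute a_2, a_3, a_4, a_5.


Substitute y = sum_n a_n x^n.
y''(x) has coefficient (n+2)(n+1) a_{n+2} at x^n;
5 x y'(x) has coefficient 5 n a_n at x^n (shift);
-y(x) has coefficient -1 a_n at x^n.
Matching x^n: (n+2)(n+1) a_{n+2} + (5n - 1) a_n = 0.
Thus a_{n+2} = (-5n + 1) / ((n+1)(n+2)) * a_n.

Check with a_0 = -1, a_1 = 2 (apply the recurrence for n = 0, 1, 2, 3): a_0 = -1, a_1 = 2, a_2 = -1/2, a_3 = -4/3, a_4 = 3/8, a_5 = 14/15.

a_(n+2) = (-5n + 1) / ((n+1)(n+2)) * a_n; check: a_0 = -1, a_1 = 2, a_2 = -1/2, a_3 = -4/3, a_4 = 3/8, a_5 = 14/15


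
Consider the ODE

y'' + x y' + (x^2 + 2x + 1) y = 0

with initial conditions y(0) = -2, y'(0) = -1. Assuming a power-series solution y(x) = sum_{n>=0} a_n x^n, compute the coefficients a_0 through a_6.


Ansatz: y(x) = sum_{n>=0} a_n x^n, so y'(x) = sum_{n>=1} n a_n x^(n-1) and y''(x) = sum_{n>=2} n(n-1) a_n x^(n-2).
Substitute into P(x) y'' + Q(x) y' + R(x) y = 0 with P(x) = 1, Q(x) = x, R(x) = x^2 + 2x + 1, and match powers of x.
Initial conditions: a_0 = -2, a_1 = -1.
Setting the coefficient of each power of x to zero and solving order by order (substituting the coefficients already found):
  x^0: 2 a_2 + a_0 = 0  ->  2 a_2 = -a_0 = 2  ->  a_2 = 1
  x^1: 6 a_3 + 2 a_1 + 2 a_0 = 0  ->  6 a_3 = -2 a_1 - 2 a_0 = 6  ->  a_3 = 1
  x^2: 12 a_4 + 3 a_2 + 2 a_1 + a_0 = 0  ->  12 a_4 = -3 a_2 - 2 a_1 - a_0 = 1  ->  a_4 = 1/12
  x^3: 20 a_5 + 4 a_3 + 2 a_2 + a_1 = 0  ->  20 a_5 = -4 a_3 - 2 a_2 - a_1 = -5  ->  a_5 = -1/4
  x^4: 30 a_6 + 5 a_4 + 2 a_3 + a_2 = 0  ->  30 a_6 = -5 a_4 - 2 a_3 - a_2 = -41/12  ->  a_6 = -41/360
Truncated series: y(x) = -2 - x + x^2 + x^3 + (1/12) x^4 - (1/4) x^5 - (41/360) x^6 + O(x^7).

a_0 = -2; a_1 = -1; a_2 = 1; a_3 = 1; a_4 = 1/12; a_5 = -1/4; a_6 = -41/360


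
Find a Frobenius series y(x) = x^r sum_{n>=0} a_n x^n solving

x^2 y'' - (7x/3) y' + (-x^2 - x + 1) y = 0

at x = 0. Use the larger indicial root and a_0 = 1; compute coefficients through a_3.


Write in Frobenius form y'' + (p(x)/x) y' + (q(x)/x^2) y = 0:
  p(x) = -7/3,  q(x) = -x^2 - x + 1.
Indicial equation: r(r-1) + (-7/3) r + (1) = 0 -> roots r_1 = 3, r_2 = 1/3.
Take r = r_1 = 3. Let y(x) = x^r sum_{n>=0} a_n x^n with a_0 = 1.
Substitute y = x^r sum a_n x^n and match x^{r+n}. The recurrence is
  D(n) a_n - 1 a_{n-1} - 1 a_{n-2} = 0,  where D(n) = (r+n)(r+n-1) + (-7/3)(r+n) + (1).
  a_n = [1 a_{n-1} + 1 a_{n-2}] / D(n).
Since the indicial polynomial factors as (r - r_1)(r - r_2), D(n) = (r_1 + n - r_1)(r_1 + n - r_2) = n(n + 8/3).
Evaluating step by step (a_0 = 1):
  n = 1: D(1) = 1(1 + 8/3) = 11/3; numerator = 1(1) = 1; a_1 = (1)/(11/3) = 3/11
  n = 2: D(2) = 2(2 + 8/3) = 28/3; numerator = 1(3/11) + 1(1) = 14/11; a_2 = (14/11)/(28/3) = 3/22
  n = 3: D(3) = 3(3 + 8/3) = 17; numerator = 1(3/22) + 1(3/11) = 9/22; a_3 = (9/22)/(17) = 9/374

r = 3; a_0 = 1; a_1 = 3/11; a_2 = 3/22; a_3 = 9/374


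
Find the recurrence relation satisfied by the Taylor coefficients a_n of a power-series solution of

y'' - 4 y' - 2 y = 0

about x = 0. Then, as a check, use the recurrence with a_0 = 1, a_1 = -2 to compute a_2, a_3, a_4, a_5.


Substitute y = sum_n a_n x^n.
y''(x) has coefficient (n+2)(n+1) a_{n+2} at x^n;
-4 y'(x) has coefficient -4 (n+1) a_{n+1} at x^n;
-2 y(x) has coefficient -2 a_n at x^n.
Matching x^n: (n+2)(n+1) a_{n+2} - 4 (n+1) a_{n+1} - 2 a_n = 0.
Thus a_{n+2} = [4 (n+1) a_{n+1} + 2 a_n] / ((n+1)(n+2)).

Check with a_0 = 1, a_1 = -2 (apply the recurrence for n = 0, 1, 2, 3): a_0 = 1, a_1 = -2, a_2 = -3, a_3 = -14/3, a_4 = -31/6, a_5 = -23/5.

a_(n+2) = [4 (n+1) a_(n+1) + 2 a_n] / ((n+1)(n+2)); check: a_0 = 1, a_1 = -2, a_2 = -3, a_3 = -14/3, a_4 = -31/6, a_5 = -23/5


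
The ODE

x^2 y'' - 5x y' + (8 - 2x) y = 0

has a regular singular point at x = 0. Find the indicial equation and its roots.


Divide by x^2 to reach normal form y'' + P_1(x) y' + P_2(x) y = 0 with P_1(x) = -5/x and P_2(x) = -2/x + 8/x^2.
x = 0 is a singular point because the y'-coefficient -5/x has a pole at x = 0 and the y-coefficient -2/x + 8/x^2 has a pole at x = 0.
It is a regular singular point because x P_1(x) = p(x) = -5 and x^2 P_2(x) = q(x) = 8 - 2x are polynomials, hence analytic at x = 0.
p(0) = -5,  q(0) = 8.
Indicial equation: r(r-1) + p(0) r + q(0) = 0, i.e. r^2 + (p(0) - 1) r + q(0) = 0, i.e. r^2 - 6 r + 8 = 0.
Discriminant: (-6)^2 - 4(8) = 4, so r = (6 ± 2)/2.
Solving: r_1 = 4, r_2 = 2.

indicial: r^2 - 6 r + 8 = 0; roots r_1 = 4, r_2 = 2


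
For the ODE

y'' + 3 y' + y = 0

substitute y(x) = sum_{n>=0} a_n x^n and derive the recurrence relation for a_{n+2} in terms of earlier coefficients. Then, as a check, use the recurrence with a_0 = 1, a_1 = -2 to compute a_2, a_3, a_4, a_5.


Substitute y = sum_n a_n x^n.
y''(x) has coefficient (n+2)(n+1) a_{n+2} at x^n;
3 y'(x) has coefficient 3 (n+1) a_{n+1} at x^n;
y(x) has coefficient 1 a_n at x^n.
Matching x^n: (n+2)(n+1) a_{n+2} + 3 (n+1) a_{n+1} + 1 a_n = 0.
Thus a_{n+2} = [-3 (n+1) a_{n+1} - 1 a_n] / ((n+1)(n+2)).

Check with a_0 = 1, a_1 = -2 (apply the recurrence for n = 0, 1, 2, 3): a_0 = 1, a_1 = -2, a_2 = 5/2, a_3 = -13/6, a_4 = 17/12, a_5 = -89/120.

a_(n+2) = [-3 (n+1) a_(n+1) - 1 a_n] / ((n+1)(n+2)); check: a_0 = 1, a_1 = -2, a_2 = 5/2, a_3 = -13/6, a_4 = 17/12, a_5 = -89/120


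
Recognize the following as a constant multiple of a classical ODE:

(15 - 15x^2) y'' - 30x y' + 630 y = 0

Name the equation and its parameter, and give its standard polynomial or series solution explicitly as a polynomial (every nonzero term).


All three coefficients share the factor 15; dividing through by 15 gives  (1 - x^2) y'' - 2x y' + 42 y = 0.
This matches the Legendre equation (1 - x^2) y'' - 2x y' + n(n+1) y = 0 (note the -2x y' term) with n(n+1) = 42, so n = 6; the polynomial solution is P_6(x).
With y = sum_k a_k x^k, matching x^k gives (k+2)(k+1) a_{k+2} = [k(k+1) - n(n+1)] a_k = (k - 6)(k + 7) a_k. The right side vanishes at k = 6, so the series with the parity of 6 terminates at degree 6.
Standard normalization (P_n(1) = 1): leading coefficient (2n)!/(2^n (n!)^2) = 479001600/(64*518400) = 231/16, so a_6 = 231/16. Work downward with a_k = (k+1)(k+2) a_{k+2} / ((k - 6)(k + 7)):
  a_4 = (5)(6)(231/16) / ((4 - 6)(4 + 7)) = (3465/8)/(-22) = -315/16
  a_2 = (3)(4)(-315/16) / ((2 - 6)(2 + 7)) = (-945/4)/(-36) = 105/16
  a_0 = (1)(2)(105/16) / ((0 - 6)(0 + 7)) = (105/8)/(-42) = -5/16
Hence P_6(x) = 231 x^6/16 - 315 x^4/16 + 105 x^2/16 - 5/16.

P_6(x); series = 231 x^6/16 - 315 x^4/16 + 105 x^2/16 - 5/16
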